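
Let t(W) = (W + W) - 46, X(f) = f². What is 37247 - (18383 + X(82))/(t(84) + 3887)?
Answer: 149298116/4009 ≈ 37241.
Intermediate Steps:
t(W) = -46 + 2*W (t(W) = 2*W - 46 = -46 + 2*W)
37247 - (18383 + X(82))/(t(84) + 3887) = 37247 - (18383 + 82²)/((-46 + 2*84) + 3887) = 37247 - (18383 + 6724)/((-46 + 168) + 3887) = 37247 - 25107/(122 + 3887) = 37247 - 25107/4009 = 149298116/4009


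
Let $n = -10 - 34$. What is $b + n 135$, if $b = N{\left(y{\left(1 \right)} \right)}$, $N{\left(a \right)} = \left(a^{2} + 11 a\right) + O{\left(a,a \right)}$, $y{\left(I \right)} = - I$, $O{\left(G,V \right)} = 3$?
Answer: $-5947$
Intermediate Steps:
$n = -44$
$N{\left(a \right)} = 3 + a^{2} + 11 a$ ($N{\left(a \right)} = \left(a^{2} + 11 a\right) + 3 = 3 + a^{2} + 11 a$)
$b = -7$ ($b = 3 + \left(\left(-1\right) 1\right)^{2} + 11 \left(\left(-1\right) 1\right) = 3 + \left(-1\right)^{2} + 11 \left(-1\right) = 3 + 1 - 11 = -7$)
$b + n 135 = -7 - 5940 = -5947$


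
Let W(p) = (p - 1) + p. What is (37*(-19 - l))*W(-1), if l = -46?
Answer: -2997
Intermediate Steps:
W(p) = -1 + 2*p (W(p) = (-1 + p) + p = -1 + 2*p)
(37*(-19 - l))*W(-1) = (37*(-19 - 1*(-46)))*(-1 + 2*(-1)) = (37*(-19 + 46))*(-1 - 2) = (37*27)*(-3) = 999*(-3) = -2997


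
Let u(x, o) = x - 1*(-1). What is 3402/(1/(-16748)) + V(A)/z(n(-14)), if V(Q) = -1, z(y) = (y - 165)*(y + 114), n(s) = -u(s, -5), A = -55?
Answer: -1099878139583/19304 ≈ -5.6977e+7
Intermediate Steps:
u(x, o) = 1 + x (u(x, o) = x + 1 = 1 + x)
n(s) = -1 - s (n(s) = -(1 + s) = -1 - s)
z(y) = (-165 + y)*(114 + y)
3402/(1/(-16748)) + V(A)/z(n(-14)) = 3402/(1/(-16748)) - 1/(-18810 + (-1 - 1*(-14))² - 51*(-1 - 1*(-14))) = 3402/(-1/16748) - 1/(-18810 + (-1 + 14)² - 51*(-1 + 14)) = 3402*(-16748) - 1/(-18810 + 13² - 51*13) = -56976696 - 1/(-18810 + 169 - 663) = -56976696 - 1/(-19304) = -56976696 - 1*(-1/19304) = -56976696 + 1/19304 = -1099878139583/19304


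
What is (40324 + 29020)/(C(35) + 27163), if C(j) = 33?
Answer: 17336/6799 ≈ 2.5498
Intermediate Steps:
(40324 + 29020)/(C(35) + 27163) = (40324 + 29020)/(33 + 27163) = 69344/27196 = 69344*(1/27196) = 17336/6799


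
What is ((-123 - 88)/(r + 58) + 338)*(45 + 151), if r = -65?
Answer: 72156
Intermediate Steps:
((-123 - 88)/(r + 58) + 338)*(45 + 151) = ((-123 - 88)/(-65 + 58) + 338)*(45 + 151) = (-211/(-7) + 338)*196 = (-211*(-⅐) + 338)*196 = (211/7 + 338)*196 = (2577/7)*196 = 72156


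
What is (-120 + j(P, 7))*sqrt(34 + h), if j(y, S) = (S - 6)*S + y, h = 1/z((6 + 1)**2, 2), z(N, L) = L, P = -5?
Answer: -59*sqrt(138) ≈ -693.09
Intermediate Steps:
h = 1/2 ≈ 0.50000
j(y, S) = y + S*(-6 + S) (j(y, S) = (-6 + S)*S + y = S*(-6 + S) + y = y + S*(-6 + S))
(-120 + j(P, 7))*sqrt(34 + h) = (-120 + (-5 + 7**2 - 6*7))*sqrt(34 + 1/2) = (-120 + (-5 + 49 - 42))*sqrt(69/2) = (-120 + 2)*(sqrt(138)/2) = -59*sqrt(138)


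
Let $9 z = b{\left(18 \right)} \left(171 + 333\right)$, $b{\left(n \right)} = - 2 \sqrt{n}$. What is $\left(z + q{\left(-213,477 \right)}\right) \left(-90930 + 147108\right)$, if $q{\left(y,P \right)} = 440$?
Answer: $24718320 - 18875808 \sqrt{2} \approx -1.9761 \cdot 10^{6}$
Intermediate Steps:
$z = - 336 \sqrt{2}$ ($z = \frac{- 2 \sqrt{18} \left(171 + 333\right)}{9} = \frac{- 2 \cdot 3 \sqrt{2} \cdot 504}{9} = \frac{- 6 \sqrt{2} \cdot 504}{9} = \frac{\left(-3024\right) \sqrt{2}}{9} = - 336 \sqrt{2} \approx -475.18$)
$\left(z + q{\left(-213,477 \right)}\right) \left(-90930 + 147108\right) = \left(- 336 \sqrt{2} + 440\right) \left(-90930 + 147108\right) = \left(440 - 336 \sqrt{2}\right) 56178 = 24718320 - 18875808 \sqrt{2}$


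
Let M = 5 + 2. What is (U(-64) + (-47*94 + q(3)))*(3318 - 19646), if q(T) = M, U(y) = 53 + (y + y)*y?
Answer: -62601552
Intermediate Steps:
M = 7
U(y) = 53 + 2*y² (U(y) = 53 + (2*y)*y = 53 + 2*y²)
q(T) = 7
(U(-64) + (-47*94 + q(3)))*(3318 - 19646) = ((53 + 2*(-64)²) + (-47*94 + 7))*(3318 - 19646) = ((53 + 2*4096) + (-4418 + 7))*(-16328) = ((53 + 8192) - 4411)*(-16328) = (8245 - 4411)*(-16328) = 3834*(-16328) = -62601552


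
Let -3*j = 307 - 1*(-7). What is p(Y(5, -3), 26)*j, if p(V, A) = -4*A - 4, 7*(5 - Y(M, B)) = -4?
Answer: 11304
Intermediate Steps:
Y(M, B) = 39/7 (Y(M, B) = 5 - 1/7*(-4) = 5 + 4/7 = 39/7)
p(V, A) = -4 - 4*A
j = -314/3 (j = -(307 - 1*(-7))/3 = -(307 + 7)/3 = -1/3*314 = -314/3 ≈ -104.67)
p(Y(5, -3), 26)*j = (-4 - 4*26)*(-314/3) = (-4 - 104)*(-314/3) = -108*(-314/3) = 11304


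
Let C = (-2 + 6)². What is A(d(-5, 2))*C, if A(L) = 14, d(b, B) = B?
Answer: 224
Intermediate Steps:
C = 16 (C = 4² = 16)
A(d(-5, 2))*C = 14*16 = 224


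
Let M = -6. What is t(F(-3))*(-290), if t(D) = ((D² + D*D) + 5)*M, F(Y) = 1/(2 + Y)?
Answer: 12180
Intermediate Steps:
t(D) = -30 - 12*D² (t(D) = ((D² + D*D) + 5)*(-6) = ((D² + D²) + 5)*(-6) = (2*D² + 5)*(-6) = (5 + 2*D²)*(-6) = -30 - 12*D²)
t(F(-3))*(-290) = (-30 - 12/(2 - 3)²)*(-290) = (-30 - 12*(1/(-1))²)*(-290) = (-30 - 12*(-1)²)*(-290) = (-30 - 12*1)*(-290) = (-30 - 12)*(-290) = -42*(-290) = 12180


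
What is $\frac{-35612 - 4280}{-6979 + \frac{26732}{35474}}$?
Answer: $\frac{707564404}{123773157} \approx 5.7166$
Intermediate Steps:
$\frac{-35612 - 4280}{-6979 + \frac{26732}{35474}} = - \frac{39892}{-6979 + 26732 \cdot \frac{1}{35474}} = - \frac{39892}{-6979 + \frac{13366}{17737}} = - \frac{39892}{- \frac{123773157}{17737}} = \left(-39892\right) \left(- \frac{17737}{123773157}\right) = \frac{707564404}{123773157}$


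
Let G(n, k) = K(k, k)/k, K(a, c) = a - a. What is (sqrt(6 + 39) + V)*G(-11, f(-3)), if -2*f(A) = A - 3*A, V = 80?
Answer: 0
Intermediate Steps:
f(A) = A (f(A) = -(A - 3*A)/2 = -(-1)*A = A)
K(a, c) = 0
G(n, k) = 0 (G(n, k) = 0/k = 0)
(sqrt(6 + 39) + V)*G(-11, f(-3)) = (sqrt(6 + 39) + 80)*0 = (sqrt(45) + 80)*0 = (3*sqrt(5) + 80)*0 = (80 + 3*sqrt(5))*0 = 0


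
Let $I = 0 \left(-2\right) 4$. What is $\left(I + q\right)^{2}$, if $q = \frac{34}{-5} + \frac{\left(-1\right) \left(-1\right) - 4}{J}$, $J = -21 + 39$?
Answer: $\frac{43681}{900} \approx 48.534$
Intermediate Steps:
$J = 18$
$q = - \frac{209}{30}$ ($q = \frac{34}{-5} + \frac{\left(-1\right) \left(-1\right) - 4}{18} = 34 \left(- \frac{1}{5}\right) + \left(1 - 4\right) \frac{1}{18} = - \frac{34}{5} - \frac{1}{6} = - \frac{209}{30} \approx -6.9667$)
$I = 0$ ($I = 0 \cdot 4 = 0$)
$\left(I + q\right)^{2} = \left(0 - \frac{209}{30}\right)^{2} = \left(- \frac{209}{30}\right)^{2} = \frac{43681}{900}$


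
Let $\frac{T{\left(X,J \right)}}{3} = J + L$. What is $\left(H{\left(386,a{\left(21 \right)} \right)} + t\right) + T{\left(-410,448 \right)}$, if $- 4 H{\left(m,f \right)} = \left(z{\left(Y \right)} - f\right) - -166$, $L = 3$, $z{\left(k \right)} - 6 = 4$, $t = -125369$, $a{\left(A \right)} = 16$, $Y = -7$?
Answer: $-124056$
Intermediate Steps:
$z{\left(k \right)} = 10$ ($z{\left(k \right)} = 6 + 4 = 10$)
$T{\left(X,J \right)} = 9 + 3 J$ ($T{\left(X,J \right)} = 3 \left(J + 3\right) = 3 \left(3 + J\right) = 9 + 3 J$)
$H{\left(m,f \right)} = -44 + \frac{f}{4}$ ($H{\left(m,f \right)} = - \frac{\left(10 - f\right) - -166}{4} = - \frac{\left(10 - f\right) + 166}{4} = - \frac{176 - f}{4} = -44 + \frac{f}{4}$)
$\left(H{\left(386,a{\left(21 \right)} \right)} + t\right) + T{\left(-410,448 \right)} = \left(\left(-44 + \frac{1}{4} \cdot 16\right) - 125369\right) + \left(9 + 3 \cdot 448\right) = \left(\left(-44 + 4\right) - 125369\right) + \left(9 + 1344\right) = \left(-40 - 125369\right) + 1353 = -125409 + 1353 = -124056$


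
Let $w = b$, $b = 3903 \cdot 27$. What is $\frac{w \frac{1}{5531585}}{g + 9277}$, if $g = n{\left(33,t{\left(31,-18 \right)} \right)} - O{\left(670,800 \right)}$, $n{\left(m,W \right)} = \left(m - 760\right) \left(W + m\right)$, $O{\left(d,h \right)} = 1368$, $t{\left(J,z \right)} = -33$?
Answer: $\frac{105381}{43749305765} \approx 2.4087 \cdot 10^{-6}$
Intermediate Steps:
$b = 105381$
$n{\left(m,W \right)} = \left(-760 + m\right) \left(W + m\right)$
$w = 105381$
$g = -1368$ ($g = \left(33^{2} - -25080 - 25080 - 1089\right) - 1368 = \left(1089 + 25080 - 25080 - 1089\right) - 1368 = 0 - 1368 = -1368$)
$\frac{w \frac{1}{5531585}}{g + 9277} = \frac{105381 \cdot \frac{1}{5531585}}{-1368 + 9277} = \frac{105381 \cdot \frac{1}{5531585}}{7909} = \frac{105381}{5531585} \cdot \frac{1}{7909} = \frac{105381}{43749305765}$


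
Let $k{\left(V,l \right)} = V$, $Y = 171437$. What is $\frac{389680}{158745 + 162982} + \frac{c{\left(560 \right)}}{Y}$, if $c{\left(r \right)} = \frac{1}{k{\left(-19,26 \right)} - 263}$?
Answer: $\frac{141647898221}{116947121046} \approx 1.2112$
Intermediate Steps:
$c{\left(r \right)} = - \frac{1}{282}$ ($c{\left(r \right)} = \frac{1}{-19 - 263} = \frac{1}{-282} = - \frac{1}{282}$)
$\frac{389680}{158745 + 162982} + \frac{c{\left(560 \right)}}{Y} = \frac{389680}{158745 + 162982} - \frac{1}{282 \cdot 171437} = \frac{389680}{321727} - \frac{1}{48345234} = \frac{141647898221}{116947121046}$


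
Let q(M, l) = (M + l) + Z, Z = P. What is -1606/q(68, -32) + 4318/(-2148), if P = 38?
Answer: -942305/39738 ≈ -23.713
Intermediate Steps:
Z = 38
q(M, l) = 38 + M + l (q(M, l) = (M + l) + 38 = 38 + M + l)
-1606/q(68, -32) + 4318/(-2148) = -1606/(38 + 68 - 32) + 4318/(-2148) = -1606/74 + 4318*(-1/2148) = -1606*1/74 - 2159/1074 = -803/37 - 2159/1074 = -942305/39738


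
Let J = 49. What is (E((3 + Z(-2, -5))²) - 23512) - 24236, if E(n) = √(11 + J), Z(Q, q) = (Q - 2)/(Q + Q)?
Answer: -47748 + 2*√15 ≈ -47740.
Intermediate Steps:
Z(Q, q) = (-2 + Q)/(2*Q) (Z(Q, q) = (-2 + Q)/((2*Q)) = (-2 + Q)*(1/(2*Q)) = (-2 + Q)/(2*Q))
E(n) = 2*√15 (E(n) = √(11 + 49) = √60 = 2*√15)
(E((3 + Z(-2, -5))²) - 23512) - 24236 = (2*√15 - 23512) - 24236 = (-23512 + 2*√15) - 24236 = -47748 + 2*√15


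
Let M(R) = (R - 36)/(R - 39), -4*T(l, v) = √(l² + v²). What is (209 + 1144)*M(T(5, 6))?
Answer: 30311259/24275 + 16236*√61/24275 ≈ 1253.9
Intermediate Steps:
T(l, v) = -√(l² + v²)/4
M(R) = (-36 + R)/(-39 + R)
(209 + 1144)*M(T(5, 6)) = (209 + 1144)*((-36 - √(5² + 6²)/4)/(-39 - √(5² + 6²)/4)) = 1353*((-36 - √(25 + 36)/4)/(-39 - √(25 + 36)/4)) = 1353*((-36 - √61/4)/(-39 - √61/4)) = 1353*(-36 - √61/4)/(-39 - √61/4)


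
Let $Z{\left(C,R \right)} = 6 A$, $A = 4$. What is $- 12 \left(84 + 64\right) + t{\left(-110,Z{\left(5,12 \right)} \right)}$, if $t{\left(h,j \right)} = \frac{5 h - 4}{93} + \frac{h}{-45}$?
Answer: $- \frac{496484}{279} \approx -1779.5$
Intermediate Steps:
$Z{\left(C,R \right)} = 24$ ($Z{\left(C,R \right)} = 6 \cdot 4 = 24$)
$t{\left(h,j \right)} = - \frac{4}{93} + \frac{44 h}{1395}$ ($t{\left(h,j \right)} = \left(-4 + 5 h\right) \frac{1}{93} + h \left(- \frac{1}{45}\right) = \left(- \frac{4}{93} + \frac{5 h}{93}\right) - \frac{h}{45} = - \frac{4}{93} + \frac{44 h}{1395}$)
$- 12 \left(84 + 64\right) + t{\left(-110,Z{\left(5,12 \right)} \right)} = - 12 \left(84 + 64\right) + \left(- \frac{4}{93} + \frac{44}{1395} \left(-110\right)\right) = \left(-12\right) 148 - \frac{980}{279} = -1776 - \frac{980}{279} = - \frac{496484}{279}$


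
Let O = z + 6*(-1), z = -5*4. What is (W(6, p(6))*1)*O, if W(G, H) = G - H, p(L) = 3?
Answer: -78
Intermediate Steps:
z = -20
O = -26 (O = -20 + 6*(-1) = -20 - 6 = -26)
(W(6, p(6))*1)*O = ((6 - 1*3)*1)*(-26) = ((6 - 3)*1)*(-26) = (3*1)*(-26) = 3*(-26) = -78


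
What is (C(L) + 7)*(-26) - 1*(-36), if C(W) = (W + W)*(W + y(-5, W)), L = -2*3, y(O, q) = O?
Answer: -3578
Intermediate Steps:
L = -6
C(W) = 2*W*(-5 + W) (C(W) = (W + W)*(W - 5) = (2*W)*(-5 + W) = 2*W*(-5 + W))
(C(L) + 7)*(-26) - 1*(-36) = (2*(-6)*(-5 - 6) + 7)*(-26) - 1*(-36) = (2*(-6)*(-11) + 7)*(-26) + 36 = (132 + 7)*(-26) + 36 = 139*(-26) + 36 = -3614 + 36 = -3578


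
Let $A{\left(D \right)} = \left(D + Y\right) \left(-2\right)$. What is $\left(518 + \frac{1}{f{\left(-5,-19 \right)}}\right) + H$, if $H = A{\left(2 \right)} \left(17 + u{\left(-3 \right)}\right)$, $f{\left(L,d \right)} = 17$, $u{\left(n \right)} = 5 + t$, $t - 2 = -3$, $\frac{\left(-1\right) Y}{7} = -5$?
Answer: $- \frac{17611}{17} \approx -1035.9$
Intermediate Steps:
$Y = 35$ ($Y = \left(-7\right) \left(-5\right) = 35$)
$A{\left(D \right)} = -70 - 2 D$ ($A{\left(D \right)} = \left(D + 35\right) \left(-2\right) = \left(35 + D\right) \left(-2\right) = -70 - 2 D$)
$t = -1$ ($t = 2 - 3 = -1$)
$u{\left(n \right)} = 4$ ($u{\left(n \right)} = 5 - 1 = 4$)
$H = -1554$ ($H = \left(-70 - 4\right) \left(17 + 4\right) = \left(-70 - 4\right) 21 = \left(-74\right) 21 = -1554$)
$\left(518 + \frac{1}{f{\left(-5,-19 \right)}}\right) + H = \left(518 + \frac{1}{17}\right) - 1554 = \frac{8807}{17} - 1554 = - \frac{17611}{17}$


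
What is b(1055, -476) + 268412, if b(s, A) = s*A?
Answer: -233768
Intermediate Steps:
b(s, A) = A*s
b(1055, -476) + 268412 = -476*1055 + 268412 = -502180 + 268412 = -233768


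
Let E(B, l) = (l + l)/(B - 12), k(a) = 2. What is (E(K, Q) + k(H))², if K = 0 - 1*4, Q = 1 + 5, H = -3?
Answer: 25/16 ≈ 1.5625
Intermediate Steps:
Q = 6
K = -4 (K = 0 - 4 = -4)
E(B, l) = 2*l/(-12 + B) (E(B, l) = (2*l)/(-12 + B) = 2*l/(-12 + B))
(E(K, Q) + k(H))² = (2*6/(-12 - 4) + 2)² = (2*6/(-16) + 2)² = (2*6*(-1/16) + 2)² = (-¾ + 2)² = (5/4)² = 25/16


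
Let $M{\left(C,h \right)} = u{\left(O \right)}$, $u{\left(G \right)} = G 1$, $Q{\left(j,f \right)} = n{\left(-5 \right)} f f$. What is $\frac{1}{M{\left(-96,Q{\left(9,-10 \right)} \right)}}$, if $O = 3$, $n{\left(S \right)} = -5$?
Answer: $\frac{1}{3} \approx 0.33333$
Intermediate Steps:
$Q{\left(j,f \right)} = - 5 f^{2}$ ($Q{\left(j,f \right)} = - 5 f f = - 5 f^{2}$)
$u{\left(G \right)} = G$
$M{\left(C,h \right)} = 3$
$\frac{1}{M{\left(-96,Q{\left(9,-10 \right)} \right)}} = \frac{1}{3}$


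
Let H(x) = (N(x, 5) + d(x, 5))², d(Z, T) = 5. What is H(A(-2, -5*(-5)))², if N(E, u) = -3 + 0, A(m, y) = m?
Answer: 16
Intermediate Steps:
N(E, u) = -3
H(x) = 4 (H(x) = (-3 + 5)² = 2² = 4)
H(A(-2, -5*(-5)))² = 4² = 16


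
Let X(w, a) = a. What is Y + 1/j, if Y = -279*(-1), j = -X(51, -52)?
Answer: 14509/52 ≈ 279.02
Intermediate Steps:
j = 52 (j = -1*(-52) = 52)
Y = 279
Y + 1/j = 279 + 1/52 = 14509/52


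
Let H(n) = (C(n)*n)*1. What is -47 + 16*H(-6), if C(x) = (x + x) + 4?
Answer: 721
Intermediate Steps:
C(x) = 4 + 2*x (C(x) = 2*x + 4 = 4 + 2*x)
H(n) = n*(4 + 2*n) (H(n) = ((4 + 2*n)*n)*1 = (n*(4 + 2*n))*1 = n*(4 + 2*n))
-47 + 16*H(-6) = -47 + 16*(2*(-6)*(2 - 6)) = -47 + 16*(2*(-6)*(-4)) = -47 + 16*48 = -47 + 768 = 721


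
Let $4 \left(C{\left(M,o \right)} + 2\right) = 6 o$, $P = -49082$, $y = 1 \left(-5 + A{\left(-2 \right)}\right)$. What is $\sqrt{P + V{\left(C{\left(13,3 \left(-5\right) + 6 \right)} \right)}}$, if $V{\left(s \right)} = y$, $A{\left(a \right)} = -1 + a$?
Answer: $i \sqrt{49090} \approx 221.56 i$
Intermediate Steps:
$y = -8$ ($y = 1 \left(-5 - 3\right) = 1 \left(-8\right) = -8$)
$C{\left(M,o \right)} = -2 + \frac{3 o}{2}$ ($C{\left(M,o \right)} = -2 + \frac{6 o}{4} = -2 + \frac{3 o}{2}$)
$V{\left(s \right)} = -8$
$\sqrt{P + V{\left(C{\left(13,3 \left(-5\right) + 6 \right)} \right)}} = \sqrt{-49082 - 8} = \sqrt{-49090} = i \sqrt{49090}$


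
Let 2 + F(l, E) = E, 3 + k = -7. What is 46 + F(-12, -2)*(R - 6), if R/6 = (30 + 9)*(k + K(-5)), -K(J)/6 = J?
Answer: -18650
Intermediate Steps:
k = -10 (k = -3 - 7 = -10)
K(J) = -6*J
F(l, E) = -2 + E
R = 4680 (R = 6*((30 + 9)*(-10 - 6*(-5))) = 6*(39*(-10 + 30)) = 6*(39*20) = 6*780 = 4680)
46 + F(-12, -2)*(R - 6) = 46 + (-2 - 2)*(4680 - 6) = 46 - 4*4674 = 46 - 18696 = -18650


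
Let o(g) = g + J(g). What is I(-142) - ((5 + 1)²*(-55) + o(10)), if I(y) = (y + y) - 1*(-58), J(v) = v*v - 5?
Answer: 1649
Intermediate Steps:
J(v) = -5 + v² (J(v) = v² - 5 = -5 + v²)
o(g) = -5 + g + g² (o(g) = g + (-5 + g²) = -5 + g + g²)
I(y) = 58 + 2*y (I(y) = 2*y + 58 = 58 + 2*y)
I(-142) - ((5 + 1)²*(-55) + o(10)) = (58 + 2*(-142)) - ((5 + 1)²*(-55) + (-5 + 10 + 10²)) = (58 - 284) - (6²*(-55) + (-5 + 10 + 100)) = -226 - (36*(-55) + 105) = -226 - (-1980 + 105) = -226 - 1*(-1875) = -226 + 1875 = 1649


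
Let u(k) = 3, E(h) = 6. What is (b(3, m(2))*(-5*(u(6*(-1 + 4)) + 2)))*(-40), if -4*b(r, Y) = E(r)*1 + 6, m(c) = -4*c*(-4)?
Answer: -3000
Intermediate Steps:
m(c) = 16*c
b(r, Y) = -3 (b(r, Y) = -(6*1 + 6)/4 = -(6 + 6)/4 = -¼*12 = -3)
(b(3, m(2))*(-5*(u(6*(-1 + 4)) + 2)))*(-40) = -(-15)*(3 + 2)*(-40) = -(-15)*5*(-40) = -3*(-25)*(-40) = 75*(-40) = -3000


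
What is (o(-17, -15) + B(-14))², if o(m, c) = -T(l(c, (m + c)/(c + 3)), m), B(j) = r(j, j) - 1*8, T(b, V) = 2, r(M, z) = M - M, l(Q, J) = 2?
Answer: 100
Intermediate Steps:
r(M, z) = 0
B(j) = -8 (B(j) = 0 - 1*8 = 0 - 8 = -8)
o(m, c) = -2 (o(m, c) = -1*2 = -2)
(o(-17, -15) + B(-14))² = (-2 - 8)² = (-10)² = 100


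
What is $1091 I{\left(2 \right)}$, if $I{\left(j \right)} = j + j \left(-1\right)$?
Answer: $0$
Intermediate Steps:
$I{\left(j \right)} = 0$ ($I{\left(j \right)} = j - j = 0$)
$1091 I{\left(2 \right)} = 1091 \cdot 0 = 0$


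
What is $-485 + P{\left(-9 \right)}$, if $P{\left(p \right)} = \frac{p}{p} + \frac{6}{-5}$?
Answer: $- \frac{2426}{5} \approx -485.2$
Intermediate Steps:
$P{\left(p \right)} = - \frac{1}{5}$ ($P{\left(p \right)} = 1 + 6 \left(- \frac{1}{5}\right) = 1 - \frac{6}{5} = - \frac{1}{5}$)
$-485 + P{\left(-9 \right)} = -485 - \frac{1}{5} = - \frac{2426}{5}$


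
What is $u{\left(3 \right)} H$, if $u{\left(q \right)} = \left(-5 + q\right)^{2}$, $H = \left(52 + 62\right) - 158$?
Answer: $-176$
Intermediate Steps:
$H = -44$ ($H = 114 - 158 = -44$)
$u{\left(3 \right)} H = \left(-5 + 3\right)^{2} \left(-44\right) = \left(-2\right)^{2} \left(-44\right) = 4 \left(-44\right) = -176$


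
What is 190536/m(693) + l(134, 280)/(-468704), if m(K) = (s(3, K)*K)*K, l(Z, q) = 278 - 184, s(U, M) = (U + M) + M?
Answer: 4433465735/52109406219024 ≈ 8.5080e-5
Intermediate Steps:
s(U, M) = U + 2*M (s(U, M) = (M + U) + M = U + 2*M)
l(Z, q) = 94
m(K) = K²*(3 + 2*K) (m(K) = ((3 + 2*K)*K)*K = (K*(3 + 2*K))*K = K²*(3 + 2*K))
190536/m(693) + l(134, 280)/(-468704) = 190536/((693²*(3 + 2*693))) + 94/(-468704) = 190536/((480249*(3 + 1386))) + 94*(-1/468704) = 190536/((480249*1389)) - 47/234352 = 190536/667065861 - 47/234352 = 190536*(1/667065861) - 47/234352 = 63512/222355287 - 47/234352 = 4433465735/52109406219024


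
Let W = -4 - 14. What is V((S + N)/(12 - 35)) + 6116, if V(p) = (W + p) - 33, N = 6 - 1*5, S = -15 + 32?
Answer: 139477/23 ≈ 6064.2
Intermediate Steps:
W = -18
S = 17
N = 1 (N = 6 - 5 = 1)
V(p) = -51 + p (V(p) = (-18 + p) - 33 = -51 + p)
V((S + N)/(12 - 35)) + 6116 = (-51 + (17 + 1)/(12 - 35)) + 6116 = (-51 + 18/(-23)) + 6116 = (-51 + 18*(-1/23)) + 6116 = (-51 - 18/23) + 6116 = -1191/23 + 6116 = 139477/23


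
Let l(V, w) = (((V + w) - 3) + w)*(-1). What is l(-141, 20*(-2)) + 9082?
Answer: 9306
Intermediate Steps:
l(V, w) = 3 - V - 2*w (l(V, w) = ((-3 + V + w) + w)*(-1) = (-3 + V + 2*w)*(-1) = 3 - V - 2*w)
l(-141, 20*(-2)) + 9082 = (3 - 1*(-141) - 40*(-2)) + 9082 = (3 + 141 - 2*(-40)) + 9082 = (3 + 141 + 80) + 9082 = 224 + 9082 = 9306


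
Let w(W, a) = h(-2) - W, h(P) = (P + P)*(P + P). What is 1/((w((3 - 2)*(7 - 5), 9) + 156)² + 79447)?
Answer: 1/108347 ≈ 9.2296e-6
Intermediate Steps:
h(P) = 4*P² (h(P) = (2*P)*(2*P) = 4*P²)
w(W, a) = 16 - W (w(W, a) = 4*(-2)² - W = 4*4 - W = 16 - W)
1/((w((3 - 2)*(7 - 5), 9) + 156)² + 79447) = 1/(((16 - (3 - 2)*(7 - 5)) + 156)² + 79447) = 1/(((16 - 2) + 156)² + 79447) = 1/((14 + 156)² + 79447) = 1/(170² + 79447) = 1/(28900 + 79447) = 1/108347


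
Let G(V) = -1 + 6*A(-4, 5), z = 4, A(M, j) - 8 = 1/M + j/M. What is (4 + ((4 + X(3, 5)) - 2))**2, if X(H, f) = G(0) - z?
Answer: 1600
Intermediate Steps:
A(M, j) = 8 + 1/M + j/M (A(M, j) = 8 + (1/M + j/M) = 8 + 1/M + j/M)
G(V) = 38 (G(V) = -1 + 6*((1 + 5 + 8*(-4))/(-4)) = -1 + 6*(-(1 + 5 - 32)/4) = -1 + 6*(-1/4*(-26)) = -1 + 6*(13/2) = -1 + 39 = 38)
X(H, f) = 34 (X(H, f) = 38 - 1*4 = 38 - 4 = 34)
(4 + ((4 + X(3, 5)) - 2))**2 = (4 + ((4 + 34) - 2))**2 = (4 + (38 - 2))**2 = (4 + 36)**2 = 40**2 = 1600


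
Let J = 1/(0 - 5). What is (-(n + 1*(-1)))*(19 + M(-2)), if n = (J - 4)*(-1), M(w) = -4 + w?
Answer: -208/5 ≈ -41.600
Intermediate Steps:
J = -1/5 (J = 1/(-5) = -1/5 ≈ -0.20000)
n = 21/5 (n = (-1/5 - 4)*(-1) = -21/5*(-1) = 21/5 ≈ 4.2000)
(-(n + 1*(-1)))*(19 + M(-2)) = (-(21/5 + 1*(-1)))*(19 + (-4 - 2)) = (-(21/5 - 1))*(19 - 6) = -1*16/5*13 = -16/5*13 = -208/5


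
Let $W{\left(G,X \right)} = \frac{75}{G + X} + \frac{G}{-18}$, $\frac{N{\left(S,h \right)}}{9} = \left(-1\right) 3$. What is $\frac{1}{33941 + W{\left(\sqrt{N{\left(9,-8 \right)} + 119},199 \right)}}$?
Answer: $\frac{108620181414}{3686718608980817} + \frac{367731 \sqrt{23}}{3686718608980817} \approx 2.9463 \cdot 10^{-5}$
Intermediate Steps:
$N{\left(S,h \right)} = -27$ ($N{\left(S,h \right)} = 9 \left(\left(-1\right) 3\right) = 9 \left(-3\right) = -27$)
$W{\left(G,X \right)} = \frac{75}{G + X} - \frac{G}{18}$ ($W{\left(G,X \right)} = \frac{75}{G + X} + G \left(- \frac{1}{18}\right) = \frac{75}{G + X} - \frac{G}{18}$)
$\frac{1}{33941 + W{\left(\sqrt{N{\left(9,-8 \right)} + 119},199 \right)}} = \frac{1}{33941 + \frac{1350 - \left(\sqrt{-27 + 119}\right)^{2} - \sqrt{-27 + 119} \cdot 199}{18 \left(\sqrt{-27 + 119} + 199\right)}} = \frac{1}{33941 + \frac{1350 - \left(\sqrt{92}\right)^{2} - \sqrt{92} \cdot 199}{18 \left(\sqrt{92} + 199\right)}} = \frac{1}{33941 + \frac{1350 - \left(2 \sqrt{23}\right)^{2} - 2 \sqrt{23} \cdot 199}{18 \left(2 \sqrt{23} + 199\right)}} = \frac{1}{33941 + \frac{1350 - 92 - 398 \sqrt{23}}{18 \left(199 + 2 \sqrt{23}\right)}} = \frac{1}{33941 + \frac{1258 - 398 \sqrt{23}}{18 \left(199 + 2 \sqrt{23}\right)}}$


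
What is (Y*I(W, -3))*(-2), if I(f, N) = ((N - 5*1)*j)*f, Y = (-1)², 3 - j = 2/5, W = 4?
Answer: 832/5 ≈ 166.40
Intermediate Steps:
j = 13/5 (j = 3 - 2/5 = 3 - 1*⅖ = 3 - ⅖ = 13/5 ≈ 2.6000)
Y = 1
I(f, N) = f*(-13 + 13*N/5) (I(f, N) = ((N - 5*1)*(13/5))*f = ((N - 5)*(13/5))*f = ((-5 + N)*(13/5))*f = (-13 + 13*N/5)*f = f*(-13 + 13*N/5))
(Y*I(W, -3))*(-2) = (1*((13/5)*4*(-5 - 3)))*(-2) = (1*((13/5)*4*(-8)))*(-2) = (1*(-416/5))*(-2) = -416/5*(-2) = 832/5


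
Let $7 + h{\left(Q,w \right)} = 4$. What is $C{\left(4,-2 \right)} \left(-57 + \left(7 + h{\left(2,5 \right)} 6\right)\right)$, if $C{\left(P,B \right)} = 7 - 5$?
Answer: $-136$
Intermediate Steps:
$h{\left(Q,w \right)} = -3$ ($h{\left(Q,w \right)} = -7 + 4 = -3$)
$C{\left(P,B \right)} = 2$
$C{\left(4,-2 \right)} \left(-57 + \left(7 + h{\left(2,5 \right)} 6\right)\right) = 2 \left(-57 + \left(7 - 18\right)\right) = 2 \left(-57 - 11\right) = 2 \left(-68\right) = -136$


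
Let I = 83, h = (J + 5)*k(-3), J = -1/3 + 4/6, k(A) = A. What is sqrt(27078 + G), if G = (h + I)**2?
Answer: sqrt(31567) ≈ 177.67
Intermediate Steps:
J = 1/3 (J = -1*1/3 + 4*(1/6) = -1/3 + 2/3 = 1/3 ≈ 0.33333)
h = -16 (h = (1/3 + 5)*(-3) = (16/3)*(-3) = -16)
G = 4489 (G = (-16 + 83)**2 = 67**2 = 4489)
sqrt(27078 + G) = sqrt(27078 + 4489) = sqrt(31567)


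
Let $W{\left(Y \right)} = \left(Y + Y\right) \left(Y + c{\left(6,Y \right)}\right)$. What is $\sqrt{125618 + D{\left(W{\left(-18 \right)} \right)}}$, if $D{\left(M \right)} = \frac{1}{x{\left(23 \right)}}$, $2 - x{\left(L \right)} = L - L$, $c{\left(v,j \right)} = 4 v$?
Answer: $\frac{\sqrt{502474}}{2} \approx 354.43$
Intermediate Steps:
$x{\left(L \right)} = 2$ ($x{\left(L \right)} = 2 - \left(L - L\right) = 2 - 0 = 2 + 0 = 2$)
$W{\left(Y \right)} = 2 Y \left(24 + Y\right)$ ($W{\left(Y \right)} = \left(Y + Y\right) \left(Y + 4 \cdot 6\right) = 2 Y \left(Y + 24\right) = 2 Y \left(24 + Y\right)$)
$D{\left(M \right)} = \frac{1}{2}$
$\sqrt{125618 + D{\left(W{\left(-18 \right)} \right)}} = \sqrt{125618 + \frac{1}{2}} = \sqrt{\frac{251237}{2}} = \frac{\sqrt{502474}}{2}$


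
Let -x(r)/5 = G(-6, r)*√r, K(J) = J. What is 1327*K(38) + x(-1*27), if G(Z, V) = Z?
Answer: 50426 + 90*I*√3 ≈ 50426.0 + 155.88*I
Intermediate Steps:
x(r) = 30*√r (x(r) = -(-30)*√r = 30*√r)
1327*K(38) + x(-1*27) = 1327*38 + 30*√(-1*27) = 50426 + 30*√(-27) = 50426 + 30*(3*I*√3) = 50426 + 90*I*√3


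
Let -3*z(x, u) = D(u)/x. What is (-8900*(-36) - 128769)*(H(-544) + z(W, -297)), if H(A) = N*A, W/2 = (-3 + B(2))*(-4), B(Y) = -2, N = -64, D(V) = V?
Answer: 266891967309/40 ≈ 6.6723e+9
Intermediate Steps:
W = 40 (W = 2*((-3 - 2)*(-4)) = 2*(-5*(-4)) = 2*20 = 40)
H(A) = -64*A
z(x, u) = -u/(3*x)
(-8900*(-36) - 128769)*(H(-544) + z(W, -297)) = (-8900*(-36) - 128769)*(-64*(-544) - ⅓*(-297)/40) = (320400 - 128769)*(34816 - ⅓*(-297)*1/40) = 191631*(34816 + 99/40) = 191631*(1392739/40) = 266891967309/40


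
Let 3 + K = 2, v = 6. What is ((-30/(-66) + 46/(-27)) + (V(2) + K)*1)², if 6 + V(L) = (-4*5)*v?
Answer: 1450848100/88209 ≈ 16448.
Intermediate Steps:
K = -1 (K = -3 + 2 = -1)
V(L) = -126 (V(L) = -6 - 4*5*6 = -6 - 20*6 = -6 - 120 = -126)
((-30/(-66) + 46/(-27)) + (V(2) + K)*1)² = ((-30/(-66) + 46/(-27)) + (-126 - 1)*1)² = ((-30*(-1/66) + 46*(-1/27)) - 127*1)² = ((5/11 - 46/27) - 127)² = (-371/297 - 127)² = (-38090/297)² = 1450848100/88209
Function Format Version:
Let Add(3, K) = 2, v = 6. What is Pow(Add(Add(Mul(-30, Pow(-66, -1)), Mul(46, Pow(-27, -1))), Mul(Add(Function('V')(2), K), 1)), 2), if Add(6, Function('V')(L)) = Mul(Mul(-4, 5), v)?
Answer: Rational(1450848100, 88209) ≈ 16448.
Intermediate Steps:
K = -1 (K = Add(-3, 2) = -1)
Function('V')(L) = -126 (Function('V')(L) = Add(-6, Mul(Mul(-4, 5), 6)) = Add(-6, Mul(-20, 6)) = Add(-6, -120) = -126)
Pow(Add(Add(Mul(-30, Pow(-66, -1)), Mul(46, Pow(-27, -1))), Mul(Add(Function('V')(2), K), 1)), 2) = Pow(Add(Add(Mul(-30, Pow(-66, -1)), Mul(46, Pow(-27, -1))), Mul(Add(-126, -1), 1)), 2) = Pow(Add(Add(Mul(-30, Rational(-1, 66)), Mul(46, Rational(-1, 27))), Mul(-127, 1)), 2) = Pow(Add(Add(Rational(5, 11), Rational(-46, 27)), -127), 2) = Pow(Add(Rational(-371, 297), -127), 2) = Pow(Rational(-38090, 297), 2) = Rational(1450848100, 88209)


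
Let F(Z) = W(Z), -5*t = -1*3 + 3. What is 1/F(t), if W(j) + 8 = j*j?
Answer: -⅛ ≈ -0.12500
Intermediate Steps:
W(j) = -8 + j² (W(j) = -8 + j*j = -8 + j²)
t = 0 (t = -(-1*3 + 3)/5 = -(-3 + 3)/5 = -⅕*0 = 0)
F(Z) = -8 + Z²
1/F(t) = 1/(-8 + 0²) = 1/(-8 + 0) = 1/(-8) = -⅛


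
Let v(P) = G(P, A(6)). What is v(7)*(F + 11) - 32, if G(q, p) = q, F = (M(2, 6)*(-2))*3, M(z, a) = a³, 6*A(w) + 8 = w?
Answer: -9027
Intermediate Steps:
A(w) = -4/3 + w/6
F = -1296 (F = (6³*(-2))*3 = (216*(-2))*3 = -432*3 = -1296)
v(P) = P
v(7)*(F + 11) - 32 = 7*(-1296 + 11) - 32 = 7*(-1285) - 32 = -8995 - 32 = -9027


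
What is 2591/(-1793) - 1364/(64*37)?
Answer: -2145285/1061456 ≈ -2.0211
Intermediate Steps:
2591/(-1793) - 1364/(64*37) = 2591*(-1/1793) - 1364/2368 = -2591/1793 - 1364*1/2368 = -2591/1793 - 341/592 = -2145285/1061456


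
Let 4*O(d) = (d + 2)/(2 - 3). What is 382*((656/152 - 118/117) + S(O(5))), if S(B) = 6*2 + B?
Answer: 23025241/4446 ≈ 5178.9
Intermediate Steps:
O(d) = -½ - d/4 (O(d) = ((d + 2)/(2 - 3))/4 = ((2 + d)/(-1))/4 = ((2 + d)*(-1))/4 = (-2 - d)/4 = -½ - d/4)
S(B) = 12 + B
382*((656/152 - 118/117) + S(O(5))) = 382*((656/152 - 118/117) + (12 + (-½ - ¼*5))) = 382*((656*(1/152) - 118*1/117) + (12 + (-½ - 5/4))) = 382*((82/19 - 118/117) + (12 - 7/4)) = 382*(7352/2223 + 41/4) = 382*(120551/8892) = 23025241/4446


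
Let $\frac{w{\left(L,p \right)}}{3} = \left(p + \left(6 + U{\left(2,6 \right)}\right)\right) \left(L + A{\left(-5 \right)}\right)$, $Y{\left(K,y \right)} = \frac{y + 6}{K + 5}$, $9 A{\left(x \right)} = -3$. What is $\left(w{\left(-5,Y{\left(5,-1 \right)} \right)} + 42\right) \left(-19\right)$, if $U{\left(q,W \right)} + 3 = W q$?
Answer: $3914$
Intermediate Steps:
$A{\left(x \right)} = - \frac{1}{3}$ ($A{\left(x \right)} = \frac{1}{9} \left(-3\right) = - \frac{1}{3}$)
$U{\left(q,W \right)} = -3 + W q$
$Y{\left(K,y \right)} = \frac{6 + y}{5 + K}$
$w{\left(L,p \right)} = 3 \left(15 + p\right) \left(- \frac{1}{3} + L\right)$ ($w{\left(L,p \right)} = 3 \left(p + \left(6 + \left(-3 + 6 \cdot 2\right)\right)\right) \left(L - \frac{1}{3}\right) = 3 \left(p + \left(6 + \left(-3 + 12\right)\right)\right) \left(- \frac{1}{3} + L\right) = 3 \left(p + \left(6 + 9\right)\right) \left(- \frac{1}{3} + L\right) = 3 \left(p + 15\right) \left(- \frac{1}{3} + L\right) = 3 \left(15 + p\right) \left(- \frac{1}{3} + L\right)$)
$\left(w{\left(-5,Y{\left(5,-1 \right)} \right)} + 42\right) \left(-19\right) = \left(\left(-15 - \frac{6 - 1}{5 + 5} + 45 \left(-5\right) + 3 \left(-5\right) \frac{6 - 1}{5 + 5}\right) + 42\right) \left(-19\right) = \left(\left(-15 - \frac{1}{10} \cdot 5 - 225 + 3 \left(-5\right) \frac{1}{10} \cdot 5\right) + 42\right) \left(-19\right) = \left(\left(-15 - \frac{1}{2} - 225 + 3 \left(-5\right) \frac{1}{2}\right) + 42\right) \left(-19\right) = \left(\left(-15 - \frac{1}{2} - 225 - \frac{15}{2}\right) + 42\right) \left(-19\right) = \left(-248 + 42\right) \left(-19\right) = \left(-206\right) \left(-19\right) = 3914$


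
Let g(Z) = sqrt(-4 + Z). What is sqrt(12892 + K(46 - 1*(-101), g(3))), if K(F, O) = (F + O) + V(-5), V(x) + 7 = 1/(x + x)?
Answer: sqrt(1303190 + 100*I)/10 ≈ 114.16 + 0.0043799*I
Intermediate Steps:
V(x) = -7 + 1/(2*x) (V(x) = -7 + 1/(x + x) = -7 + 1/(2*x))
K(F, O) = -71/10 + F + O (K(F, O) = (F + O) + (-7 + (1/2)/(-5)) = (F + O) + (-7 + (1/2)*(-1/5)) = (F + O) + (-7 - 1/10) = (F + O) - 71/10 = -71/10 + F + O)
sqrt(12892 + K(46 - 1*(-101), g(3))) = sqrt(12892 + (-71/10 + (46 - 1*(-101)) + sqrt(-4 + 3))) = sqrt(12892 + (-71/10 + (46 + 101) + sqrt(-1))) = sqrt(12892 + (-71/10 + 147 + I)) = sqrt(12892 + (1399/10 + I)) = sqrt(130319/10 + I)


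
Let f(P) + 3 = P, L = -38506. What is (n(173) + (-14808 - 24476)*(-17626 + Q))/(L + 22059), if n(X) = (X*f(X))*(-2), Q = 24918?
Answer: 286517748/16447 ≈ 17421.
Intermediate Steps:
f(P) = -3 + P
n(X) = -2*X*(-3 + X) (n(X) = (X*(-3 + X))*(-2) = -2*X*(-3 + X))
(n(173) + (-14808 - 24476)*(-17626 + Q))/(L + 22059) = (2*173*(3 - 1*173) + (-14808 - 24476)*(-17626 + 24918))/(-38506 + 22059) = (2*173*(3 - 173) - 39284*7292)/(-16447) = (2*173*(-170) - 286458928)*(-1/16447) = (-58820 - 286458928)*(-1/16447) = -286517748*(-1/16447) = 286517748/16447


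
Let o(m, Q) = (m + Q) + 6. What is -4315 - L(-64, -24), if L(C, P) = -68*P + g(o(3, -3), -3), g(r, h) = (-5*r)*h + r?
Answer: -6043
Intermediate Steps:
o(m, Q) = 6 + Q + m (o(m, Q) = (Q + m) + 6 = 6 + Q + m)
g(r, h) = r - 5*h*r (g(r, h) = -5*h*r + r = r - 5*h*r)
L(C, P) = 96 - 68*P (L(C, P) = -68*P + (6 - 3 + 3)*(1 - 5*(-3)) = -68*P + 6*(1 + 15) = -68*P + 6*16 = -68*P + 96 = 96 - 68*P)
-4315 - L(-64, -24) = -4315 - (96 - 68*(-24)) = -4315 - (96 + 1632) = -4315 - 1*1728 = -4315 - 1728 = -6043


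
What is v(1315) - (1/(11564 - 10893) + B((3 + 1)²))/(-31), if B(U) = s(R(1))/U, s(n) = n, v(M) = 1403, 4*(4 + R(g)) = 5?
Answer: 1867756075/1331264 ≈ 1403.0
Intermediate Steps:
R(g) = -11/4 (R(g) = -4 + (¼)*5 = -4 + 5/4 = -11/4)
B(U) = -11/(4*U)
v(1315) - (1/(11564 - 10893) + B((3 + 1)²))/(-31) = 1403 - (1/(11564 - 10893) - 11/(4*(3 + 1)²))/(-31) = 1403 - (-1)*(1/671 - 11/(4*(4²)))/31 = 1403 - (-1)*(1/671 - 11/4/16)/31 = 1403 - (-1)*(1/671 - 11/4*1/16)/31 = 1403 - (-1)*(1/671 - 11/64)/31 = 1403 - (-1)*(-7317)/(31*42944) = 1403 - 1*7317/1331264 = 1403 - 7317/1331264 = 1867756075/1331264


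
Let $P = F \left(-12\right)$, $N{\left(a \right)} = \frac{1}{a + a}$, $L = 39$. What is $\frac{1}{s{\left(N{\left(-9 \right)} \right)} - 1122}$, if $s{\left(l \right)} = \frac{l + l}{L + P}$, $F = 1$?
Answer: $- \frac{243}{272647} \approx -0.00089126$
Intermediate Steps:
$N{\left(a \right)} = \frac{1}{2 a}$
$P = -12$ ($P = 1 \left(-12\right) = -12$)
$s{\left(l \right)} = \frac{2 l}{27}$ ($s{\left(l \right)} = \frac{l + l}{39 - 12} = \frac{2 l}{27}$)
$\frac{1}{s{\left(N{\left(-9 \right)} \right)} - 1122} = \frac{1}{\frac{2 \frac{1}{2 \left(-9\right)}}{27} - 1122} = \frac{1}{\frac{2 \cdot \frac{1}{2} \left(- \frac{1}{9}\right)}{27} - 1122} = \frac{1}{\frac{2}{27} \left(- \frac{1}{18}\right) - 1122} = \frac{1}{- \frac{1}{243} - 1122} = \frac{1}{- \frac{272647}{243}} = - \frac{243}{272647}$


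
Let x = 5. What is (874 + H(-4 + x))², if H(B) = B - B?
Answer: 763876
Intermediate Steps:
H(B) = 0
(874 + H(-4 + x))² = (874 + 0)² = 874² = 763876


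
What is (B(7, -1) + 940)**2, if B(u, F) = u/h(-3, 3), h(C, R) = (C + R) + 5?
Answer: 22155849/25 ≈ 8.8623e+5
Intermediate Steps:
h(C, R) = 5 + C + R
B(u, F) = u/5 (B(u, F) = u/(5 - 3 + 3) = u/5)
(B(7, -1) + 940)**2 = ((1/5)*7 + 940)**2 = (7/5 + 940)**2 = (4707/5)**2 = 22155849/25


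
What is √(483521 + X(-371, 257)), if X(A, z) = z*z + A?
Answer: √549199 ≈ 741.08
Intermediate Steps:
X(A, z) = A + z² (X(A, z) = z² + A = A + z²)
√(483521 + X(-371, 257)) = √(483521 + (-371 + 257²)) = √(483521 + (-371 + 66049)) = √(483521 + 65678) = √549199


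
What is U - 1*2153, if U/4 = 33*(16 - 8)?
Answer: -1097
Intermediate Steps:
U = 1056 (U = 4*(33*(16 - 8)) = 4*(33*8) = 4*264 = 1056)
U - 1*2153 = 1056 - 1*2153 = 1056 - 2153 = -1097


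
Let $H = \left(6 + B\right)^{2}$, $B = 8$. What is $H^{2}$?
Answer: $38416$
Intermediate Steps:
$H = 196$ ($H = \left(6 + 8\right)^{2} = 14^{2} = 196$)
$H^{2} = 196^{2} = 38416$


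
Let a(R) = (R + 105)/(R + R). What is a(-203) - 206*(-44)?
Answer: 262863/29 ≈ 9064.2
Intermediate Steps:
a(R) = (105 + R)/(2*R) (a(R) = (105 + R)/((2*R)) = (105 + R)*(1/(2*R)) = (105 + R)/(2*R))
a(-203) - 206*(-44) = (1/2)*(105 - 203)/(-203) - 206*(-44) = (1/2)*(-1/203)*(-98) - 1*(-9064) = 7/29 + 9064 = 262863/29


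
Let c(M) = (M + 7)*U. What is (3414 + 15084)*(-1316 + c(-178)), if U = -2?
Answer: -18017052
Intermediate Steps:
c(M) = -14 - 2*M (c(M) = (M + 7)*(-2) = (7 + M)*(-2) = -14 - 2*M)
(3414 + 15084)*(-1316 + c(-178)) = (3414 + 15084)*(-1316 + (-14 - 2*(-178))) = 18498*(-1316 + (-14 + 356)) = 18498*(-1316 + 342) = 18498*(-974) = -18017052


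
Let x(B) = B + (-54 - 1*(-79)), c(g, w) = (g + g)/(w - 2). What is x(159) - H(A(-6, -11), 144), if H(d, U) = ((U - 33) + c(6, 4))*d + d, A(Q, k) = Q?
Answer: 892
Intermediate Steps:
c(g, w) = 2*g/(-2 + w) (c(g, w) = (2*g)/(-2 + w) = 2*g/(-2 + w))
x(B) = 25 + B (x(B) = B + (-54 + 79) = B + 25 = 25 + B)
H(d, U) = d + d*(-27 + U) (H(d, U) = ((U - 33) + 2*6/(-2 + 4))*d + d = ((-33 + U) + 2*6/2)*d + d = ((-33 + U) + 2*6*(1/2))*d + d = ((-33 + U) + 6)*d + d = (-27 + U)*d + d = d*(-27 + U) + d = d + d*(-27 + U))
x(159) - H(A(-6, -11), 144) = (25 + 159) - (-6)*(-26 + 144) = 184 - (-6)*118 = 184 - 1*(-708) = 184 + 708 = 892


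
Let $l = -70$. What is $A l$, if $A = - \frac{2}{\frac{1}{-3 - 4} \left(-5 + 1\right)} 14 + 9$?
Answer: $2800$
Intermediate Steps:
$A = -40$ ($A = - \frac{2}{\frac{1}{-7} \left(-4\right)} 14 + 9 = - \frac{2}{\left(- \frac{1}{7}\right) \left(-4\right)} 14 + 9 = - \frac{2}{\frac{4}{7}} \cdot 14 + 9 = \left(-2\right) \frac{7}{4} \cdot 14 + 9 = \left(- \frac{7}{2}\right) 14 + 9 = -49 + 9 = -40$)
$A l = \left(-40\right) \left(-70\right) = 2800$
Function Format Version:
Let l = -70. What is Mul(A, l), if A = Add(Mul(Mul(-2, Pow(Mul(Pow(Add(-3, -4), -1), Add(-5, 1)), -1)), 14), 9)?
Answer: 2800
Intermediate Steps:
A = -40 (A = Add(Mul(Mul(-2, Pow(Mul(Pow(-7, -1), -4), -1)), 14), 9) = Add(Mul(Mul(-2, Pow(Mul(Rational(-1, 7), -4), -1)), 14), 9) = Add(Mul(Mul(-2, Pow(Rational(4, 7), -1)), 14), 9) = Add(Mul(Mul(-2, Rational(7, 4)), 14), 9) = Add(Mul(Rational(-7, 2), 14), 9) = Add(-49, 9) = -40)
Mul(A, l) = Mul(-40, -70) = 2800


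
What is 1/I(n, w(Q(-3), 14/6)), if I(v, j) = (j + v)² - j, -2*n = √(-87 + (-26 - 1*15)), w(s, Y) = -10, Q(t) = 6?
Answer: -I/(-78*I + 80*√2) ≈ 0.0041305 - 0.0059912*I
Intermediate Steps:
n = -4*I*√2 (n = -√(-87 + (-26 - 1*15))/2 = -√(-87 + (-26 - 15))/2 = -√(-87 - 41)/2 = -4*I*√2 ≈ -5.6569*I)
1/I(n, w(Q(-3), 14/6)) = 1/((-10 - 4*I*√2)² - 1*(-10)) = 1/((-10 - 4*I*√2)² + 10) = 1/(10 + (-10 - 4*I*√2)²)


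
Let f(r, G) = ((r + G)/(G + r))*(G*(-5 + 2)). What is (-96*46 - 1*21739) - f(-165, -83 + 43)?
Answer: -26275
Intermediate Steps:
f(r, G) = -3*G (f(r, G) = ((G + r)/(G + r))*(G*(-3)) = 1*(-3*G) = -3*G)
(-96*46 - 1*21739) - f(-165, -83 + 43) = (-96*46 - 1*21739) - (-3)*(-83 + 43) = (-4416 - 21739) - (-3)*(-40) = -26155 - 1*120 = -26155 - 120 = -26275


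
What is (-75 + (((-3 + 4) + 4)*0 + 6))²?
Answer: 4761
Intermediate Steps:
(-75 + (((-3 + 4) + 4)*0 + 6))² = (-75 + ((1 + 4)*0 + 6))² = (-75 + (5*0 + 6))² = (-75 + (0 + 6))² = (-75 + 6)² = (-69)² = 4761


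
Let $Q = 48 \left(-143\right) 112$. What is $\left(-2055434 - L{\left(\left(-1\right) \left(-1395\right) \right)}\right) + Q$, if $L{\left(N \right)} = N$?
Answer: $-2825597$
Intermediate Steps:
$Q = -768768$ ($Q = \left(-6864\right) 112 = -768768$)
$\left(-2055434 - L{\left(\left(-1\right) \left(-1395\right) \right)}\right) + Q = \left(-2055434 - \left(-1\right) \left(-1395\right)\right) - 768768 = \left(-2055434 - 1395\right) - 768768 = -2056829 - 768768 = -2825597$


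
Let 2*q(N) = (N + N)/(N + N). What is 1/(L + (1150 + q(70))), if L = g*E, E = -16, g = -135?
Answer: 2/6621 ≈ 0.00030207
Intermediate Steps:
q(N) = ½ (q(N) = ((N + N)/(N + N))/2 = ((2*N)/((2*N)))/2 = ((2*N)*(1/(2*N)))/2 = (½)*1 = ½)
L = 2160 (L = -135*(-16) = 2160)
1/(L + (1150 + q(70))) = 1/(2160 + (1150 + ½)) = 1/(2160 + 2301/2) = 1/(6621/2) = 2/6621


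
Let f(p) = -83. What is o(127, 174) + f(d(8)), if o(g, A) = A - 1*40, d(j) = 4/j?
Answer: 51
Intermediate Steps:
o(g, A) = -40 + A (o(g, A) = A - 40 = -40 + A)
o(127, 174) + f(d(8)) = (-40 + 174) - 83 = 134 - 83 = 51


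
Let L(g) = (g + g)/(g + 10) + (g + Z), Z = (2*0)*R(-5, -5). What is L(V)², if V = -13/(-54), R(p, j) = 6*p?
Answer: 73839649/891739044 ≈ 0.082804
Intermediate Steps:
Z = 0 (Z = (2*0)*(6*(-5)) = 0*(-30) = 0)
V = 13/54 (V = -13*(-1/54) = 13/54 ≈ 0.24074)
L(g) = g + 2*g/(10 + g) (L(g) = (g + g)/(g + 10) + (g + 0) = (2*g)/(10 + g) + g = 2*g/(10 + g) + g = g + 2*g/(10 + g))
L(V)² = (13*(12 + 13/54)/(54*(10 + 13/54)))² = ((13/54)*(661/54)/(553/54))² = ((13/54)*(54/553)*(661/54))² = (8593/29862)² = 73839649/891739044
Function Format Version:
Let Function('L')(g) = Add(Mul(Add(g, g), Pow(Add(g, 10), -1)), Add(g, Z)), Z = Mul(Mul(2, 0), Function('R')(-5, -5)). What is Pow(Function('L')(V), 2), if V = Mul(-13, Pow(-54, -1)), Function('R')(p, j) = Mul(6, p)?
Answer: Rational(73839649, 891739044) ≈ 0.082804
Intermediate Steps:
Z = 0 (Z = Mul(Mul(2, 0), Mul(6, -5)) = Mul(0, -30) = 0)
V = Rational(13, 54) (V = Mul(-13, Rational(-1, 54)) = Rational(13, 54) ≈ 0.24074)
Function('L')(g) = Add(g, Mul(2, g, Pow(Add(10, g), -1))) (Function('L')(g) = Add(Mul(Add(g, g), Pow(Add(g, 10), -1)), Add(g, 0)) = Add(Mul(Mul(2, g), Pow(Add(10, g), -1)), g) = Add(Mul(2, g, Pow(Add(10, g), -1)), g) = Add(g, Mul(2, g, Pow(Add(10, g), -1))))
Pow(Function('L')(V), 2) = Pow(Mul(Rational(13, 54), Pow(Add(10, Rational(13, 54)), -1), Add(12, Rational(13, 54))), 2) = Pow(Mul(Rational(13, 54), Pow(Rational(553, 54), -1), Rational(661, 54)), 2) = Pow(Mul(Rational(13, 54), Rational(54, 553), Rational(661, 54)), 2) = Pow(Rational(8593, 29862), 2) = Rational(73839649, 891739044)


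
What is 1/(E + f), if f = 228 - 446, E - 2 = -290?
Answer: -1/506 ≈ -0.0019763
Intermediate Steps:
E = -288 (E = 2 - 290 = -288)
f = -218
1/(E + f) = 1/(-288 - 218) = 1/(-506) = -1/506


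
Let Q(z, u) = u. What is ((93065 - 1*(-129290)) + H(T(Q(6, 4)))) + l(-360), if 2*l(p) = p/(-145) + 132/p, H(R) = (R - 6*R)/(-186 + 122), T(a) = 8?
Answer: 773801257/3480 ≈ 2.2236e+5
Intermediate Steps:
H(R) = 5*R/64 (H(R) = -5*R/(-64) = -5*R*(-1/64) = 5*R/64)
l(p) = 66/p - p/290 (l(p) = (p/(-145) + 132/p)/2 = (p*(-1/145) + 132/p)/2 = (-p/145 + 132/p)/2 = (132/p - p/145)/2 = 66/p - p/290)
((93065 - 1*(-129290)) + H(T(Q(6, 4)))) + l(-360) = ((93065 - 1*(-129290)) + (5/64)*8) + (66/(-360) - 1/290*(-360)) = ((93065 + 129290) + 5/8) + (66*(-1/360) + 36/29) = (222355 + 5/8) + (-11/60 + 36/29) = 1778845/8 + 1841/1740 = 773801257/3480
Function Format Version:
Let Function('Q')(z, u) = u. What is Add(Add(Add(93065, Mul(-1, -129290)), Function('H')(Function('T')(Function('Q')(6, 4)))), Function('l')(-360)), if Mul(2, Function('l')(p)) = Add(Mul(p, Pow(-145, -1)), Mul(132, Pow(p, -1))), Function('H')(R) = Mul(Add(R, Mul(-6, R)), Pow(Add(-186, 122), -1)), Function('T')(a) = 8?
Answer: Rational(773801257, 3480) ≈ 2.2236e+5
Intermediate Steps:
Function('H')(R) = Mul(Rational(5, 64), R) (Function('H')(R) = Mul(Mul(-5, R), Pow(-64, -1)) = Mul(Mul(-5, R), Rational(-1, 64)) = Mul(Rational(5, 64), R))
Function('l')(p) = Add(Mul(66, Pow(p, -1)), Mul(Rational(-1, 290), p)) (Function('l')(p) = Mul(Rational(1, 2), Add(Mul(p, Pow(-145, -1)), Mul(132, Pow(p, -1)))) = Mul(Rational(1, 2), Add(Mul(p, Rational(-1, 145)), Mul(132, Pow(p, -1)))) = Mul(Rational(1, 2), Add(Mul(Rational(-1, 145), p), Mul(132, Pow(p, -1)))) = Mul(Rational(1, 2), Add(Mul(132, Pow(p, -1)), Mul(Rational(-1, 145), p))) = Add(Mul(66, Pow(p, -1)), Mul(Rational(-1, 290), p)))
Add(Add(Add(93065, Mul(-1, -129290)), Function('H')(Function('T')(Function('Q')(6, 4)))), Function('l')(-360)) = Add(Add(Add(93065, Mul(-1, -129290)), Mul(Rational(5, 64), 8)), Add(Mul(66, Pow(-360, -1)), Mul(Rational(-1, 290), -360))) = Add(Add(Add(93065, 129290), Rational(5, 8)), Add(Mul(66, Rational(-1, 360)), Rational(36, 29))) = Add(Add(222355, Rational(5, 8)), Add(Rational(-11, 60), Rational(36, 29))) = Add(Rational(1778845, 8), Rational(1841, 1740)) = Rational(773801257, 3480)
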